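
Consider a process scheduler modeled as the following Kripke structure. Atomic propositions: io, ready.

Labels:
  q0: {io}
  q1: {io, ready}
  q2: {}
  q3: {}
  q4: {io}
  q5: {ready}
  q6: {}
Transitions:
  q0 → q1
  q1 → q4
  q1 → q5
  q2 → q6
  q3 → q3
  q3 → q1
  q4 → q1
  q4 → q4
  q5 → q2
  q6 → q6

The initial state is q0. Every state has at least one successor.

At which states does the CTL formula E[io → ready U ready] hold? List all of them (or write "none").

States satisfying io → ready: {q1, q2, q3, q5, q6}.
States satisfying ready: {q1, q5}.
States satisfying E[io → ready U ready]: {q1, q3, q5}.

{q1, q3, q5}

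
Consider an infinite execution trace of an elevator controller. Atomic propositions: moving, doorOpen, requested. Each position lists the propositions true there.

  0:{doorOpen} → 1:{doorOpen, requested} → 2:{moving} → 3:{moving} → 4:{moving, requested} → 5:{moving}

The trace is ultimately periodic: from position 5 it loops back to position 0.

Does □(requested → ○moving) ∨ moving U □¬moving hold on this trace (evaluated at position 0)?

Yes

requested → ○moving holds at every position 0..5, and those are all positions ever visited, so □(requested → ○moving) holds.
Positions where requested holds: 1, 4.
Check ○moving at each: 1→ok, 4→ok.
Walking from position 0: at position 0, □¬moving has not yet held and moving fails, so moving U □¬moving is false.
At position 0: □(requested → ○moving) is true; moving U □¬moving is false; so □(requested → ○moving) ∨ moving U □¬moving is true.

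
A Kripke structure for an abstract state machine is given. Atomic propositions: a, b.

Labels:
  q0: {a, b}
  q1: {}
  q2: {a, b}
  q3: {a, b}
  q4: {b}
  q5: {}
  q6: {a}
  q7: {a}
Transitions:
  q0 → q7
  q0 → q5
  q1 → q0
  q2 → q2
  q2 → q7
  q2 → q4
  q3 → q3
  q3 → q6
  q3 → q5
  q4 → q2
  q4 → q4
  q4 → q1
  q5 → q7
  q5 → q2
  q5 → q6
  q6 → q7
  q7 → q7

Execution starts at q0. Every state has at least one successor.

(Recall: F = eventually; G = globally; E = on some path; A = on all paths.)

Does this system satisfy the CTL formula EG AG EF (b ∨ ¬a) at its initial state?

Does not hold

States satisfying AG EF (b ∨ ¬a): ∅.
States satisfying EG AG EF (b ∨ ¬a): ∅.
No suitable path/successor from q0 witnesses the formula.
q0 ∉ Sat(EG AG EF (b ∨ ¬a)).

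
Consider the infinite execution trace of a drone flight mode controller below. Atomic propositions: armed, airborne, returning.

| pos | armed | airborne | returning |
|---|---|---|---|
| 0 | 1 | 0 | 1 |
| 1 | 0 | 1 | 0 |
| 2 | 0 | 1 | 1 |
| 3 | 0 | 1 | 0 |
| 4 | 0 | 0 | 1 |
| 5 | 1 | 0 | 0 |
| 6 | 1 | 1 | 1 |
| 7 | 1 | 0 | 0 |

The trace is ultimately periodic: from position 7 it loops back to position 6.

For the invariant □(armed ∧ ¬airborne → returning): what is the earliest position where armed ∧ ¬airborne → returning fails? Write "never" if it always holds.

5

Check armed ∧ ¬airborne → returning at each position in order: 0 ✓, 1 ✓, 2 ✓, 3 ✓, 4 ✓.
At position 5 the labels are {armed}, so armed ∧ ¬airborne → returning is false there. This is the first violation.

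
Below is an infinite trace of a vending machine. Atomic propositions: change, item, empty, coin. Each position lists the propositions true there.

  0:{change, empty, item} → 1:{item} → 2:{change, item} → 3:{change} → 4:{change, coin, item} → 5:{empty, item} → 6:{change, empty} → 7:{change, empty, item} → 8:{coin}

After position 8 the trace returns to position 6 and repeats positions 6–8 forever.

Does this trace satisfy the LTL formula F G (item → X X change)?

Satisfied

G (item → X X change) holds at position 0, which is reachable from 0, so F G (item → X X change) holds.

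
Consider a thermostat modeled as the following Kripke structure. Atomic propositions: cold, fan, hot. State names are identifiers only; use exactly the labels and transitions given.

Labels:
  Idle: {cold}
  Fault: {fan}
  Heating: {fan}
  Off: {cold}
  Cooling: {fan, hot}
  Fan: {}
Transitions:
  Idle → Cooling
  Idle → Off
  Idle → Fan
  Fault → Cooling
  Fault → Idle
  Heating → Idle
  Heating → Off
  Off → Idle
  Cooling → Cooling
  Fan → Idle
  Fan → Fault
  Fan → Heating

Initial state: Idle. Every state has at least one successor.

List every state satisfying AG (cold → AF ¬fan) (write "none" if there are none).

{Idle, Fault, Heating, Off, Cooling, Fan}

States satisfying cold → AF ¬fan: {Idle, Fault, Heating, Off, Cooling, Fan}.
States satisfying AG (cold → AF ¬fan): {Idle, Fault, Heating, Off, Cooling, Fan}.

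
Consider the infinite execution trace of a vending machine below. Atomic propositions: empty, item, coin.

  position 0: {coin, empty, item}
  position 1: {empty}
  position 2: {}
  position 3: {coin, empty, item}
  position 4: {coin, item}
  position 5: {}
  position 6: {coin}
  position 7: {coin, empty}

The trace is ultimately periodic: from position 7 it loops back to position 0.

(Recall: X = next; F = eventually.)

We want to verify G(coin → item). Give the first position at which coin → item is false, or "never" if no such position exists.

6

Check coin → item at each position in order: 0 ✓, 1 ✓, 2 ✓, 3 ✓, 4 ✓, 5 ✓.
At position 6 the labels are {coin}, so coin → item is false there. This is the first violation.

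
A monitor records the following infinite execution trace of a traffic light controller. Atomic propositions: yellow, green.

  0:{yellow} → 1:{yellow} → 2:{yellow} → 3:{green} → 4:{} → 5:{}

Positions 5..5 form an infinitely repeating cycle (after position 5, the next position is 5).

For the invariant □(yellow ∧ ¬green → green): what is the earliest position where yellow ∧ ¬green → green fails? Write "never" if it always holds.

0

At position 0 the labels are {yellow}, so yellow ∧ ¬green → green is false there. This is the first violation.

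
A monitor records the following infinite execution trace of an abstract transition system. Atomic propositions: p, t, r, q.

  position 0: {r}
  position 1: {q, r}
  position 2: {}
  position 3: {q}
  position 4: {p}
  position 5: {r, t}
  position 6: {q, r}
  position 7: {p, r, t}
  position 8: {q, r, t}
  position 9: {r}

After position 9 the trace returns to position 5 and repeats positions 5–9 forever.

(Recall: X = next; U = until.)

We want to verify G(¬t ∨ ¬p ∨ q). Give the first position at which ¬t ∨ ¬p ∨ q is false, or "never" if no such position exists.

Check ¬t ∨ ¬p ∨ q at each position in order: 0 ✓, 1 ✓, 2 ✓, 3 ✓, 4 ✓, 5 ✓, 6 ✓.
At position 7 the labels are {p, r, t}, so ¬t ∨ ¬p ∨ q is false there. This is the first violation.

7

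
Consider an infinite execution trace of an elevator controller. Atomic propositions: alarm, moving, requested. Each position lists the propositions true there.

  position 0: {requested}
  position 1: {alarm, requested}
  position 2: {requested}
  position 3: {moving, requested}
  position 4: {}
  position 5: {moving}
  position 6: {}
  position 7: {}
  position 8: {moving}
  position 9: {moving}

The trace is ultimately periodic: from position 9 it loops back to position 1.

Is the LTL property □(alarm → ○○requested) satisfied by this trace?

alarm → ○○requested holds at every position 0..9, and those are all positions ever visited, so □(alarm → ○○requested) holds.
Positions where alarm holds: 1.
Check ○○requested at each: 1→ok.

Holds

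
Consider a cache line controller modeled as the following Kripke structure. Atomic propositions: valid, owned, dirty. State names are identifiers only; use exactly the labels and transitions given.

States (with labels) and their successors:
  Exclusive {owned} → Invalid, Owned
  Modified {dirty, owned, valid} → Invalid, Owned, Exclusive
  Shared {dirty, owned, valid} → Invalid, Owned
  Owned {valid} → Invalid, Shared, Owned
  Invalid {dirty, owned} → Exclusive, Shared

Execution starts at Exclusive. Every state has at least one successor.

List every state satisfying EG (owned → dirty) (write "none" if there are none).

{Modified, Shared, Owned, Invalid}

States satisfying owned → dirty: {Modified, Shared, Owned, Invalid}.
States satisfying EG (owned → dirty): {Modified, Shared, Owned, Invalid}.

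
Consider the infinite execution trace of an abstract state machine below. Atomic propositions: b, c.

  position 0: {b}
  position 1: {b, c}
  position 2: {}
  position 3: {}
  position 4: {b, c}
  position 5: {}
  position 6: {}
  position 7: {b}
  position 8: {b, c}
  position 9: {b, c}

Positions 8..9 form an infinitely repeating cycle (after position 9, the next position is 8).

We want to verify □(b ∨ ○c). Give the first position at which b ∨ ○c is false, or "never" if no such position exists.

2

Check b ∨ ○c at each position in order: 0 ✓, 1 ✓.
At position 2 the labels are {} and the next position 3 has {}, so b ∨ ○c is false there. This is the first violation.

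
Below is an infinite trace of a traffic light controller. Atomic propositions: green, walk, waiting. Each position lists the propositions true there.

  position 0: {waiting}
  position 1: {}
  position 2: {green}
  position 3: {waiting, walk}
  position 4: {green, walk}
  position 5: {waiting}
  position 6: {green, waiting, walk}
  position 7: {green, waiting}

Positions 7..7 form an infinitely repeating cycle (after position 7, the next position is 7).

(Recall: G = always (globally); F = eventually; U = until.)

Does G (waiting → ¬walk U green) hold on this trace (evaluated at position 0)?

Violated

waiting → ¬walk U green must hold at every position from 0 onward. It fails at position 3, so G (waiting → ¬walk U green) is false.
Positions where waiting holds: 0, 3, 5, 6, 7.
Check ¬walk U green at each: 0→ok, 3→fails, 5→ok, 6→ok, 7→ok.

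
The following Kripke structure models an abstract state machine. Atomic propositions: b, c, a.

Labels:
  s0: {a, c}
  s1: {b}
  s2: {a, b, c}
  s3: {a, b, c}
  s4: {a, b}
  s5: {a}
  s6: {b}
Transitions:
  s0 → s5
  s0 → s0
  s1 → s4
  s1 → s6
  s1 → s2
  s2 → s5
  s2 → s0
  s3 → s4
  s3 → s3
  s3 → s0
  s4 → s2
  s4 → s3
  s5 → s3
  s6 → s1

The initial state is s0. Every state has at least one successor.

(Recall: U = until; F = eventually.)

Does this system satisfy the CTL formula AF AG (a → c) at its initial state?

No

States satisfying AG (a → c): ∅.
States satisfying AF AG (a → c): ∅.
There is a path from s0 along which AG (a → c) never holds.
s0 ∉ Sat(AF AG (a → c)).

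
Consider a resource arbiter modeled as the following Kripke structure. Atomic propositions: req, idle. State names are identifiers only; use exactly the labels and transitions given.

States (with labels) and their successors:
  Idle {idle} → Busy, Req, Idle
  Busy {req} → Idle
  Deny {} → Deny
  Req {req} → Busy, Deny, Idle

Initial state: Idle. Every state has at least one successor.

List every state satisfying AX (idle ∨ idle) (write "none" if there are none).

States satisfying idle ∨ idle: {Idle}.
States satisfying AX (idle ∨ idle): {Busy}.

{Busy}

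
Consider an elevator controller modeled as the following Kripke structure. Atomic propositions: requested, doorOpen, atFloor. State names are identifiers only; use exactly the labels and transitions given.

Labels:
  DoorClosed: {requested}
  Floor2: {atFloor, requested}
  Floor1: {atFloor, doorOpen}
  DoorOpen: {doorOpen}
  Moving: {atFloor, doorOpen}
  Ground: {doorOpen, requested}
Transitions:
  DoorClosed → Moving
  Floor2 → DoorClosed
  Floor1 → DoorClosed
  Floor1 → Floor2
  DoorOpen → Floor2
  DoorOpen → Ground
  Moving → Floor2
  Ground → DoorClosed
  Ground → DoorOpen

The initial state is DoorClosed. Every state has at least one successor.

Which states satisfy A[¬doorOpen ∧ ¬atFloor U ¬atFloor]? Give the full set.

States satisfying ¬doorOpen ∧ ¬atFloor: {DoorClosed}.
States satisfying ¬atFloor: {DoorClosed, DoorOpen, Ground}.
States satisfying A[¬doorOpen ∧ ¬atFloor U ¬atFloor]: {DoorClosed, DoorOpen, Ground}.

{DoorClosed, DoorOpen, Ground}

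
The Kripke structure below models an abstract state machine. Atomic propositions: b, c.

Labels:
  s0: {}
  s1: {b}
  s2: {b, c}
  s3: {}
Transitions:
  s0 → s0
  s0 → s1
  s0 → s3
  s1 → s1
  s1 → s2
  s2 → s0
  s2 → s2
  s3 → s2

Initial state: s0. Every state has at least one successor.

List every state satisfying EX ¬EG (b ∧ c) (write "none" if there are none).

{s0, s1, s2}

States satisfying ¬EG (b ∧ c): {s0, s1, s3}.
States satisfying EX ¬EG (b ∧ c): {s0, s1, s2}.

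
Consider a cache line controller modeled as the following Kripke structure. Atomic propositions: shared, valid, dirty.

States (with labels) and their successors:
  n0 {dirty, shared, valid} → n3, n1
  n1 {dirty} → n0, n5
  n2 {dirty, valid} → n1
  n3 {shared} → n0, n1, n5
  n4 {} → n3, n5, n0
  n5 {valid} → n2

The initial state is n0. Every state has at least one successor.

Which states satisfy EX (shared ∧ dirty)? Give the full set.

States satisfying shared ∧ dirty: {n0}.
States satisfying EX (shared ∧ dirty): {n1, n3, n4}.

{n1, n3, n4}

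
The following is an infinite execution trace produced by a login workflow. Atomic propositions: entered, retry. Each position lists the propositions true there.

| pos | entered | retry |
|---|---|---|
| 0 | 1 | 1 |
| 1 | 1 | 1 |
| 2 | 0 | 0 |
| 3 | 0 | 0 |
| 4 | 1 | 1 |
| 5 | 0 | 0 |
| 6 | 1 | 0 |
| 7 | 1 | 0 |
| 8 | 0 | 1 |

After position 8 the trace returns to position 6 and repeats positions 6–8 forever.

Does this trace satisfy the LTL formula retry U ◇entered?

Yes

Walking from position 0: ◇entered first holds at position 0, and retry holds at every earlier position along the way, so retry U ◇entered holds.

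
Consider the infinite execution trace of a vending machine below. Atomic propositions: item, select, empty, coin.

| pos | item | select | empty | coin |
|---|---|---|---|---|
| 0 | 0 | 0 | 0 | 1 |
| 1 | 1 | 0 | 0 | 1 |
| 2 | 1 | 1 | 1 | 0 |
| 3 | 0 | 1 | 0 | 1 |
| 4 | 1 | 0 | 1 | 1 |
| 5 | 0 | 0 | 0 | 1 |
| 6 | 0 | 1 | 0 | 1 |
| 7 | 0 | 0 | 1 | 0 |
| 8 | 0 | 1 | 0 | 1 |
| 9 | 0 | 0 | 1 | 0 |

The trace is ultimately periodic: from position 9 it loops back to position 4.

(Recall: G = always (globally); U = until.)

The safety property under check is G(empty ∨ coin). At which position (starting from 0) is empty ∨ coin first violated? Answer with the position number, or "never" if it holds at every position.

empty ∨ coin holds at every position 0..9, and those are all the positions the trace ever visits, so the invariant G(empty ∨ coin) is never violated.

never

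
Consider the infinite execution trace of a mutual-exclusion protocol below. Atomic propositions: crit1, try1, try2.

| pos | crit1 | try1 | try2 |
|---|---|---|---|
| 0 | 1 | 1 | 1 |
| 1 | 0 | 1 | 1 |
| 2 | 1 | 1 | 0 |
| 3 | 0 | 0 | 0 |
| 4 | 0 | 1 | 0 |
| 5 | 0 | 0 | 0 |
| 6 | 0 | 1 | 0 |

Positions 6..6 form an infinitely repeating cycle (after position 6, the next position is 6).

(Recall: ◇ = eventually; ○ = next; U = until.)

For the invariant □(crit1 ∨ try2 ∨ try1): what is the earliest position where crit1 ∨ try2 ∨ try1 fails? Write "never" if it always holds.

3

Check crit1 ∨ try2 ∨ try1 at each position in order: 0 ✓, 1 ✓, 2 ✓.
At position 3 the labels are {}, so crit1 ∨ try2 ∨ try1 is false there. This is the first violation.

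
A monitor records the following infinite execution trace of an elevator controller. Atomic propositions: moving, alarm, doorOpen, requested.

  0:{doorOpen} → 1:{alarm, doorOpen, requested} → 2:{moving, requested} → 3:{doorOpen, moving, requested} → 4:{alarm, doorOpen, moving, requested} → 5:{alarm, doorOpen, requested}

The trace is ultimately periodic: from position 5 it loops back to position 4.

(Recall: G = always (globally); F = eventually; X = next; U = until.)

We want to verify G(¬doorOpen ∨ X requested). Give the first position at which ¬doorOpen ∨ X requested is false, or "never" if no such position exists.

never

¬doorOpen ∨ X requested holds at every position 0..5, and those are all the positions the trace ever visits, so the invariant G(¬doorOpen ∨ X requested) is never violated.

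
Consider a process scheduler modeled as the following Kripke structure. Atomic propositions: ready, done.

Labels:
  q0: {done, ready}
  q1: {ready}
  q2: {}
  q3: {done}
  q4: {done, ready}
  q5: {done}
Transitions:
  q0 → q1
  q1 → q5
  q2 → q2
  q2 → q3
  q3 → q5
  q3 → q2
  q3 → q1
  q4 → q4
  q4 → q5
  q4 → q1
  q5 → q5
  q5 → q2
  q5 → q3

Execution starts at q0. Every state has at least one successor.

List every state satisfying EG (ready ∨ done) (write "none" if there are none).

{q0, q1, q3, q4, q5}

States satisfying ready ∨ done: {q0, q1, q3, q4, q5}.
States satisfying EG (ready ∨ done): {q0, q1, q3, q4, q5}.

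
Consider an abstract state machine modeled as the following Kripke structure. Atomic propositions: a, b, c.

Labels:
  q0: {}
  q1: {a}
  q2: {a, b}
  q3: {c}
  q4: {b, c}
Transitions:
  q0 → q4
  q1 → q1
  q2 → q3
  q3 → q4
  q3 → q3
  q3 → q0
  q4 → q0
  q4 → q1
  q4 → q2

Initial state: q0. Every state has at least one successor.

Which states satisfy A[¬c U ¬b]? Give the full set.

{q0, q1, q2, q3}

States satisfying ¬c: {q0, q1, q2}.
States satisfying ¬b: {q0, q1, q3}.
States satisfying A[¬c U ¬b]: {q0, q1, q2, q3}.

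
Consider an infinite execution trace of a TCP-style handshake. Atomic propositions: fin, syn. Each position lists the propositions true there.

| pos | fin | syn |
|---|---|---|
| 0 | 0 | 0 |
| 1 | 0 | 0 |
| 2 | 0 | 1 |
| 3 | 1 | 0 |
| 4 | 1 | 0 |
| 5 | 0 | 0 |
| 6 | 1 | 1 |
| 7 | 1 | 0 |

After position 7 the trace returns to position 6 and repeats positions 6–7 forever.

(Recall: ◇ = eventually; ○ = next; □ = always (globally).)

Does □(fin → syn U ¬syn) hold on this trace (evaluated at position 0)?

Holds

fin → syn U ¬syn holds at every position 0..7, and those are all positions ever visited, so □(fin → syn U ¬syn) holds.
Positions where fin holds: 3, 4, 6, 7.
Check syn U ¬syn at each: 3→ok, 4→ok, 6→ok, 7→ok.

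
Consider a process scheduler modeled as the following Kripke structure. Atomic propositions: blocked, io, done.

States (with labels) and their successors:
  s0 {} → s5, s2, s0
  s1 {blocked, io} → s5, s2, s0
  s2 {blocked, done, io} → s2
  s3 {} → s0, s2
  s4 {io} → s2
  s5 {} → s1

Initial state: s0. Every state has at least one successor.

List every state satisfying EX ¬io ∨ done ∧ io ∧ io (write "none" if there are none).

{s0, s1, s2, s3}

States satisfying ¬io: {s0, s3, s5}.
States satisfying EX ¬io: {s0, s1, s3}.
States satisfying done ∧ io: {s2}.
States satisfying done ∧ io ∧ io: {s2}.
States satisfying EX ¬io ∨ done ∧ io ∧ io: {s0, s1, s2, s3}.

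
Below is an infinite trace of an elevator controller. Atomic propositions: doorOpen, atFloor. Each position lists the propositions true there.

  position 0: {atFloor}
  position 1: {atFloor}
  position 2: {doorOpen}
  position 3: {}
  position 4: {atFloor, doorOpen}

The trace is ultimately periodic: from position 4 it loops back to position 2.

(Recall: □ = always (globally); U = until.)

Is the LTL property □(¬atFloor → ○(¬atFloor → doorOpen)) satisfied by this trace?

No

¬atFloor → ○(¬atFloor → doorOpen) must hold at every position from 0 onward. It fails at position 2, so □(¬atFloor → ○(¬atFloor → doorOpen)) is false.
Positions where ¬atFloor holds: 2, 3.
Check ○(¬atFloor → doorOpen) at each: 2→fails, 3→ok.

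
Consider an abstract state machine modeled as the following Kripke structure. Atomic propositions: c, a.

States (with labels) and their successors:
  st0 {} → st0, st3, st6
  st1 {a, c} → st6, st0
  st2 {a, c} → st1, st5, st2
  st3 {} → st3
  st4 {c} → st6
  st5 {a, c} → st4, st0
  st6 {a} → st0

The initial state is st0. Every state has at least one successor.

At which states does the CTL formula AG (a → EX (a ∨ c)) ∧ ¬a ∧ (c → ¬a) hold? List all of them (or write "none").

{st3}

States satisfying a → EX (a ∨ c): {st0, st1, st2, st3, st4, st5}.
States satisfying AG (a → EX (a ∨ c)): {st3}.
States satisfying ¬a: {st0, st3, st4}.
States satisfying c → ¬a: {st0, st3, st4, st6}.
States satisfying ¬a ∧ (c → ¬a): {st0, st3, st4}.
States satisfying AG (a → EX (a ∨ c)) ∧ ¬a ∧ (c → ¬a): {st3}.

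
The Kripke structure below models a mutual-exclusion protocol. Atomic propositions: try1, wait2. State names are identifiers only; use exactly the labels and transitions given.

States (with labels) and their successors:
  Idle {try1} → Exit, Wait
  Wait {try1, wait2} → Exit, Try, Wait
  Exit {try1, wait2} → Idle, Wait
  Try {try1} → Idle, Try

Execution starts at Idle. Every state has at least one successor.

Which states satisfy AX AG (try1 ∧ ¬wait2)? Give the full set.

none

States satisfying AG (try1 ∧ ¬wait2): ∅.
States satisfying AX AG (try1 ∧ ¬wait2): ∅.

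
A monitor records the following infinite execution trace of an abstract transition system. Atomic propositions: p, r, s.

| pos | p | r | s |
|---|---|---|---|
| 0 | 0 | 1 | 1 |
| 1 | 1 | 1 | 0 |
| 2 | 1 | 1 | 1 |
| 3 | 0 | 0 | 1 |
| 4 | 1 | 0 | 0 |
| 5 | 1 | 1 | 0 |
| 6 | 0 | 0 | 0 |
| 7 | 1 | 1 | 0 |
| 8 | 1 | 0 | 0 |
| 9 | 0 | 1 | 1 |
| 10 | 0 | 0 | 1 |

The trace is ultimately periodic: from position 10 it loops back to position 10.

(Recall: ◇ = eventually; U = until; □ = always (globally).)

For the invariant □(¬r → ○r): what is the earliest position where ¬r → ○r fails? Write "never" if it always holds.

3

Check ¬r → ○r at each position in order: 0 ✓, 1 ✓, 2 ✓.
At position 3 the labels are {s} and the next position 4 has {p}, so ¬r → ○r is false there. This is the first violation.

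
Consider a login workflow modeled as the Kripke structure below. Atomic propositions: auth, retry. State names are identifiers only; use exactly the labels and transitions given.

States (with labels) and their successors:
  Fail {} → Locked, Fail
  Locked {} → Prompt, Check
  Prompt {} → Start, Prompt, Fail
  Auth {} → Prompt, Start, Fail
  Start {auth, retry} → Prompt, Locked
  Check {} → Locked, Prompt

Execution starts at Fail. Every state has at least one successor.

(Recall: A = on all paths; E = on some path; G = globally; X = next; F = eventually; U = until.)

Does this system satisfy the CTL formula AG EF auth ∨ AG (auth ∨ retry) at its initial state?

States satisfying EF auth: {Fail, Locked, Prompt, Auth, Start, Check}.
States satisfying AG EF auth: {Fail, Locked, Prompt, Auth, Start, Check}.
States satisfying auth ∨ retry: {Start}.
States satisfying AG (auth ∨ retry): ∅.
States satisfying AG EF auth ∨ AG (auth ∨ retry): {Fail, Locked, Prompt, Auth, Start, Check}.
Fail ∈ Sat(AG EF auth ∨ AG (auth ∨ retry)).

Yes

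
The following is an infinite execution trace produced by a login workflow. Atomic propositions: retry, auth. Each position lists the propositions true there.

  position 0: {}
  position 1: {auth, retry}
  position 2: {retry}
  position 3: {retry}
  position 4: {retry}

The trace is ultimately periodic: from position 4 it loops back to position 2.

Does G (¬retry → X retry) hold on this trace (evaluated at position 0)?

Satisfied

¬retry → X retry holds at every position 0..4, and those are all positions ever visited, so G (¬retry → X retry) holds.
Positions where ¬retry holds: 0.
Check X retry at each: 0→ok.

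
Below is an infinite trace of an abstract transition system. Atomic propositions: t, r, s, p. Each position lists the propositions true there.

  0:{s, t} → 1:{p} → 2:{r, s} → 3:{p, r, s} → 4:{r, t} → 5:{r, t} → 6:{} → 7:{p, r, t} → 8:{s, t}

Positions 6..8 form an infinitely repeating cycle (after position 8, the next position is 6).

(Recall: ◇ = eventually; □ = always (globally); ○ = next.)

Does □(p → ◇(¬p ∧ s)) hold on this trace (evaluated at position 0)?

Satisfied

p → ◇(¬p ∧ s) holds at every position 0..8, and those are all positions ever visited, so □(p → ◇(¬p ∧ s)) holds.
Positions where p holds: 1, 3, 7.
Check ◇(¬p ∧ s) at each: 1→ok, 3→ok, 7→ok.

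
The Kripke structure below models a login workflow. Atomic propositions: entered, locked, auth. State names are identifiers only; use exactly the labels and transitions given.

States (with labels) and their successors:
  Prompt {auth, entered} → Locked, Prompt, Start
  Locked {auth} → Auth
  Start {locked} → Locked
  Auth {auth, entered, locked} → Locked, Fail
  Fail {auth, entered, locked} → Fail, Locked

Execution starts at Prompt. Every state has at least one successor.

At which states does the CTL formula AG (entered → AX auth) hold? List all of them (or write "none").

{Locked, Start, Auth, Fail}

States satisfying entered → AX auth: {Locked, Start, Auth, Fail}.
States satisfying AG (entered → AX auth): {Locked, Start, Auth, Fail}.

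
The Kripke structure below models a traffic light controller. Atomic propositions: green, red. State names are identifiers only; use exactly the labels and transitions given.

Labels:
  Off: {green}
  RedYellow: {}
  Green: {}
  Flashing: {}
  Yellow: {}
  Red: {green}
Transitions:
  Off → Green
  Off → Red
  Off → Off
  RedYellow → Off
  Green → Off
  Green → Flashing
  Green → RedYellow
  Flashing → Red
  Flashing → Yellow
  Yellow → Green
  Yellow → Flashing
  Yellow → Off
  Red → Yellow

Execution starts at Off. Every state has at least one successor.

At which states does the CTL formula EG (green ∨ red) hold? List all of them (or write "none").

{Off}

States satisfying green ∨ red: {Off, Red}.
States satisfying EG (green ∨ red): {Off}.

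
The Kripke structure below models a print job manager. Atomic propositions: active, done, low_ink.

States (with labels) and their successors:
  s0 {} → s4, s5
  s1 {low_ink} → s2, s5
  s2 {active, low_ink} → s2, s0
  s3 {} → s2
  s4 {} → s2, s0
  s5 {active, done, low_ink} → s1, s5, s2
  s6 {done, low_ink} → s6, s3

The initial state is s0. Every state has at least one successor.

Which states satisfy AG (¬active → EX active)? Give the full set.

{s0, s1, s2, s3, s4, s5}

States satisfying ¬active → EX active: {s0, s1, s2, s3, s4, s5}.
States satisfying AG (¬active → EX active): {s0, s1, s2, s3, s4, s5}.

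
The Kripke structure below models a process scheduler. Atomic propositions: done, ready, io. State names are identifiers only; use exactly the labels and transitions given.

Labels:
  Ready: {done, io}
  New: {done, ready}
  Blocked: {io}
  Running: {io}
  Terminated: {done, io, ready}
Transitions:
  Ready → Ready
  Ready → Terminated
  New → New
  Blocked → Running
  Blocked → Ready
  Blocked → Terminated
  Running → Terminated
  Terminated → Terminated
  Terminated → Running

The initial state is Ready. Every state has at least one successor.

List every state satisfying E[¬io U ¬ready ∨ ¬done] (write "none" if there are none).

States satisfying ¬io: {New}.
States satisfying ¬ready ∨ ¬done: {Ready, Blocked, Running}.
States satisfying E[¬io U ¬ready ∨ ¬done]: {Ready, Blocked, Running}.

{Ready, Blocked, Running}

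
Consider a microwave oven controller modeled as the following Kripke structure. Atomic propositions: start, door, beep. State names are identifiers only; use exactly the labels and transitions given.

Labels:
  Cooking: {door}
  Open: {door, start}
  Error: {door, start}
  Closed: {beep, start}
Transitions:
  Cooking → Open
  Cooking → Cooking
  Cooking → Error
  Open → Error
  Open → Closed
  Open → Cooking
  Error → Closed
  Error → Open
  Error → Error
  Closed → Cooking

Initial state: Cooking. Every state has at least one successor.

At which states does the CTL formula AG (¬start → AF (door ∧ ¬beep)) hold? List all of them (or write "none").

States satisfying ¬start → AF (door ∧ ¬beep): {Cooking, Open, Error, Closed}.
States satisfying AG (¬start → AF (door ∧ ¬beep)): {Cooking, Open, Error, Closed}.

{Cooking, Open, Error, Closed}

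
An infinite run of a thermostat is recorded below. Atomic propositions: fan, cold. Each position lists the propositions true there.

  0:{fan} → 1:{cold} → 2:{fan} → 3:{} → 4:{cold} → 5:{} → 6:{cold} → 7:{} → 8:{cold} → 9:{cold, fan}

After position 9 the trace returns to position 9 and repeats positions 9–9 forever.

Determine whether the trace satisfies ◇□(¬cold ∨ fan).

Yes

□(¬cold ∨ fan) holds at position 9, which is reachable from 0, so ◇□(¬cold ∨ fan) holds.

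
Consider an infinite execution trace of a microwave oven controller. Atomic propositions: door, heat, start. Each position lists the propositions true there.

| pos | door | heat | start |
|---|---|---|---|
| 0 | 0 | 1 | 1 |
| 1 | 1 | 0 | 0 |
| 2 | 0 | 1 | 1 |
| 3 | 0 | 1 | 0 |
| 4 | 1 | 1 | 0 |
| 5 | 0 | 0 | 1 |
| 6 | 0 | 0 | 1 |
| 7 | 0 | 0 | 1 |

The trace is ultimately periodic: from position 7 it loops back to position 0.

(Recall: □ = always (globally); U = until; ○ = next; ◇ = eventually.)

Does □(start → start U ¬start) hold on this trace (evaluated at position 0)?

Satisfied

start → start U ¬start holds at every position 0..7, and those are all positions ever visited, so □(start → start U ¬start) holds.
Positions where start holds: 0, 2, 5, 6, 7.
Check start U ¬start at each: 0→ok, 2→ok, 5→ok, 6→ok, 7→ok.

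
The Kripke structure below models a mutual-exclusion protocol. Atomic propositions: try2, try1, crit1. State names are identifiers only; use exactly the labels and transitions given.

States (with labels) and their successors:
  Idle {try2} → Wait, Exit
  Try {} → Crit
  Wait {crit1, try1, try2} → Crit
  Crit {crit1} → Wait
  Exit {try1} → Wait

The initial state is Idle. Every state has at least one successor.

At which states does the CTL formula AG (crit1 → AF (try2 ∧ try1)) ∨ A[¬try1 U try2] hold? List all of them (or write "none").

States satisfying crit1 → AF (try2 ∧ try1): {Idle, Try, Wait, Crit, Exit}.
States satisfying AG (crit1 → AF (try2 ∧ try1)): {Idle, Try, Wait, Crit, Exit}.
States satisfying ¬try1: {Idle, Try, Crit}.
States satisfying try2: {Idle, Wait}.
States satisfying A[¬try1 U try2]: {Idle, Try, Wait, Crit}.
States satisfying AG (crit1 → AF (try2 ∧ try1)) ∨ A[¬try1 U try2]: {Idle, Try, Wait, Crit, Exit}.

{Idle, Try, Wait, Crit, Exit}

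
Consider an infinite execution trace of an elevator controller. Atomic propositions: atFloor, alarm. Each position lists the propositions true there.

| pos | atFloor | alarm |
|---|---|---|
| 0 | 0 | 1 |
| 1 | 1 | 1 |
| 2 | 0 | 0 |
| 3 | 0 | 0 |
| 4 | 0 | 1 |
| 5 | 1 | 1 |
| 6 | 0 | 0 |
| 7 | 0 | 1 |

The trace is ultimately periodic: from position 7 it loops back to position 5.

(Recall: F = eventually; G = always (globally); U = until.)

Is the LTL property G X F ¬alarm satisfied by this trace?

X F ¬alarm holds at every position 0..7, and those are all positions ever visited, so G X F ¬alarm holds.

Satisfied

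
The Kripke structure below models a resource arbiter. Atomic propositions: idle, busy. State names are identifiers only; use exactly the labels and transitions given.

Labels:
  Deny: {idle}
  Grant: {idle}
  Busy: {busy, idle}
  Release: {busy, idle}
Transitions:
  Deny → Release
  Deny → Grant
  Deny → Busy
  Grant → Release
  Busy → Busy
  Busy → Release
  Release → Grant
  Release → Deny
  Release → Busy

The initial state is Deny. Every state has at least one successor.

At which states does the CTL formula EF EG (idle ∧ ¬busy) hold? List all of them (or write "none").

none

States satisfying EG (idle ∧ ¬busy): ∅.
States satisfying EF EG (idle ∧ ¬busy): ∅.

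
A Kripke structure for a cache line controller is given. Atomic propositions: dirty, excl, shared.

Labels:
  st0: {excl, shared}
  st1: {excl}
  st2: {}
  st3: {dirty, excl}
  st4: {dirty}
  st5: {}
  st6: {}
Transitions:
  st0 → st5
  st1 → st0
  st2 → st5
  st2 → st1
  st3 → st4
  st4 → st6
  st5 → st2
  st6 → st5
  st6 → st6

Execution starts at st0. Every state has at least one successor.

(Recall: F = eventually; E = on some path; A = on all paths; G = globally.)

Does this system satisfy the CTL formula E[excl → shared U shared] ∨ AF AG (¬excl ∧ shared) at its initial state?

States satisfying excl → shared: {st0, st2, st4, st5, st6}.
States satisfying shared: {st0}.
States satisfying E[excl → shared U shared]: {st0}.
States satisfying AG (¬excl ∧ shared): ∅.
States satisfying AF AG (¬excl ∧ shared): ∅.
States satisfying E[excl → shared U shared] ∨ AF AG (¬excl ∧ shared): {st0}.
st0 ∈ Sat(E[excl → shared U shared] ∨ AF AG (¬excl ∧ shared)).

Yes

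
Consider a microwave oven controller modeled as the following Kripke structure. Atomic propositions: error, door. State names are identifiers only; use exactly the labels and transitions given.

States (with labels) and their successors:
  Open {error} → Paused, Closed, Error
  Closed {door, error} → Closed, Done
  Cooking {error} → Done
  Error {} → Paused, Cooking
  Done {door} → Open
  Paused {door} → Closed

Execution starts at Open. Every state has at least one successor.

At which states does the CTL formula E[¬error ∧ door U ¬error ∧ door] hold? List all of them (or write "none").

{Done, Paused}

States satisfying ¬error ∧ door: {Done, Paused}.
States satisfying E[¬error ∧ door U ¬error ∧ door]: {Done, Paused}.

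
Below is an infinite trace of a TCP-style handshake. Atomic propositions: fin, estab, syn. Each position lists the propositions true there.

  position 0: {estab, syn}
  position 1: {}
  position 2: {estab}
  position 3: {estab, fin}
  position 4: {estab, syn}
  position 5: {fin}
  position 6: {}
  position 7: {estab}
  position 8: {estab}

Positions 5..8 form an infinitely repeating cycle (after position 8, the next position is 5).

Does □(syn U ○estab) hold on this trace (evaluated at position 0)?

Does not hold

syn U ○estab must hold at every position from 0 onward. It fails at position 4, so □(syn U ○estab) is false.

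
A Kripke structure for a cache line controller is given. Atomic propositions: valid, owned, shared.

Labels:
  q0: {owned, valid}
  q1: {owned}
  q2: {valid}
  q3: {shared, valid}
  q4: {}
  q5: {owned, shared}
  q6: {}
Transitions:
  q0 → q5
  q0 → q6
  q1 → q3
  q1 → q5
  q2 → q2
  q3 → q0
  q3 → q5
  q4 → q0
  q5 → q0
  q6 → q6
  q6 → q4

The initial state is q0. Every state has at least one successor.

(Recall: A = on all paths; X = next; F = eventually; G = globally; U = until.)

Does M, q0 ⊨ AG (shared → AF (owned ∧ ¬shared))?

Yes

States satisfying shared → AF (owned ∧ ¬shared): {q0, q1, q2, q3, q4, q5, q6}.
States satisfying AG (shared → AF (owned ∧ ¬shared)): {q0, q1, q2, q3, q4, q5, q6}.
Every state reachable from q0 satisfies shared → AF (owned ∧ ¬shared).
q0 ∈ Sat(AG (shared → AF (owned ∧ ¬shared))).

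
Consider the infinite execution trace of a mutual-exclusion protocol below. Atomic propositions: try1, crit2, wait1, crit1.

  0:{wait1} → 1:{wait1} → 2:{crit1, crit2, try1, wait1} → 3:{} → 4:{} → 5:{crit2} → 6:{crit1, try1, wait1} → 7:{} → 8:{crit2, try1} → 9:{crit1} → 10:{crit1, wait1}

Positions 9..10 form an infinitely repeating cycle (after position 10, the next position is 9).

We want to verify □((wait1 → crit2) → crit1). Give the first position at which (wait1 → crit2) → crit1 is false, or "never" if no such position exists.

Check (wait1 → crit2) → crit1 at each position in order: 0 ✓, 1 ✓, 2 ✓.
At position 3 the labels are {}, so (wait1 → crit2) → crit1 is false there. This is the first violation.

3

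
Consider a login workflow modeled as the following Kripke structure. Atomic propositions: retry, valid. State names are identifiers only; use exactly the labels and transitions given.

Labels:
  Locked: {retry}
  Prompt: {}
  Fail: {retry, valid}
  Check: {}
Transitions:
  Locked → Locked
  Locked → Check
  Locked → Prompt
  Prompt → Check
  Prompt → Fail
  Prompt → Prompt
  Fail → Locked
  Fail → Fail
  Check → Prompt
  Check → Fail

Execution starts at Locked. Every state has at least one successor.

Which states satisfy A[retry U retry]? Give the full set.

States satisfying retry: {Locked, Fail}.
States satisfying A[retry U retry]: {Locked, Fail}.

{Locked, Fail}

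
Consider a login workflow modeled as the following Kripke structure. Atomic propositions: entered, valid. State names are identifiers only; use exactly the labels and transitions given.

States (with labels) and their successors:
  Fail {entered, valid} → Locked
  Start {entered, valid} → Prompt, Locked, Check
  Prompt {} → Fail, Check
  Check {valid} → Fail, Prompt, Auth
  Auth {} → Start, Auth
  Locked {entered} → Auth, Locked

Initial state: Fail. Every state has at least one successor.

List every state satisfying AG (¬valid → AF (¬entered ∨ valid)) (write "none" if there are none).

States satisfying ¬valid → AF (¬entered ∨ valid): {Fail, Start, Prompt, Check, Auth}.
States satisfying AG (¬valid → AF (¬entered ∨ valid)): ∅.

none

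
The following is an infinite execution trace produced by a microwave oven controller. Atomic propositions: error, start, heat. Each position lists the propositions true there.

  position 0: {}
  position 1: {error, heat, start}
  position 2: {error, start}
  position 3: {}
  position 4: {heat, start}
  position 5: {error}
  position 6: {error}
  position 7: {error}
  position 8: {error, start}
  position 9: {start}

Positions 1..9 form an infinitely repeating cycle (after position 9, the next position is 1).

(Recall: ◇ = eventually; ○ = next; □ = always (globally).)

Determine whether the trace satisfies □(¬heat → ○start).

Violated

¬heat → ○start must hold at every position from 0 onward. It fails at position 2, so □(¬heat → ○start) is false.
Positions where ¬heat holds: 0, 2, 3, 5, 6, 7, 8, 9.
Check ○start at each: 0→ok, 2→fails, 3→ok, 5→fails, 6→fails, 7→ok, 8→ok, 9→ok.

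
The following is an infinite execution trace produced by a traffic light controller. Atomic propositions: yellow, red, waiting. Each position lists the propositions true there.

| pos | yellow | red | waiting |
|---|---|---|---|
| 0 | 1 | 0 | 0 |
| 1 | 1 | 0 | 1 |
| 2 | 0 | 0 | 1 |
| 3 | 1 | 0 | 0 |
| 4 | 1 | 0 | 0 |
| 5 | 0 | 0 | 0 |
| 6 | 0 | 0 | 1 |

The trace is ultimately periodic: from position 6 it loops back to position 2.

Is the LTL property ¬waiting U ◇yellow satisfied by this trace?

Yes

Walking from position 0: ◇yellow first holds at position 0, and ¬waiting holds at every earlier position along the way, so ¬waiting U ◇yellow holds.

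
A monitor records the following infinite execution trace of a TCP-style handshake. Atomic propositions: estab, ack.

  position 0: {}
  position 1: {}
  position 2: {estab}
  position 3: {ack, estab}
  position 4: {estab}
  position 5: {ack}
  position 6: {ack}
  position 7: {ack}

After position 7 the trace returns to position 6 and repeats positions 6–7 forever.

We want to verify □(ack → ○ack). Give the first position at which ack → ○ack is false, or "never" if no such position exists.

Check ack → ○ack at each position in order: 0 ✓, 1 ✓, 2 ✓.
At position 3 the labels are {ack, estab} and the next position 4 has {estab}, so ack → ○ack is false there. This is the first violation.

3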